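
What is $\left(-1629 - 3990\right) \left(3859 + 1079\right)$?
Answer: $-27746622$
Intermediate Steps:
$\left(-1629 - 3990\right) \left(3859 + 1079\right) = \left(-5619\right) 4938 = -27746622$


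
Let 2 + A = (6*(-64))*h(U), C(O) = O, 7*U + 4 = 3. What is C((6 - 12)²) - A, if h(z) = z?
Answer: -118/7 ≈ -16.857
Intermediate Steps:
U = -⅐ (U = -4/7 + (⅐)*3 = -4/7 + 3/7 = -⅐ ≈ -0.14286)
A = 370/7 (A = -2 + (6*(-64))*(-⅐) = -2 - 384*(-⅐) = -2 + 384/7 = 370/7 ≈ 52.857)
C((6 - 12)²) - A = (6 - 12)² - 1*370/7 = (-6)² - 370/7 = 36 - 370/7 = -118/7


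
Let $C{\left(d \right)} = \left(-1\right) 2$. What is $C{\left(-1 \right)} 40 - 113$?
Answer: $-193$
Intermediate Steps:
$C{\left(d \right)} = -2$
$C{\left(-1 \right)} 40 - 113 = \left(-2\right) 40 - 113 = -80 - 113 = -193$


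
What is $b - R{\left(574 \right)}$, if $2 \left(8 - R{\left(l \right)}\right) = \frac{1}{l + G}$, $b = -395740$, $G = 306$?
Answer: $- \frac{696516479}{1760} \approx -3.9575 \cdot 10^{5}$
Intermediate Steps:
$R{\left(l \right)} = 8 - \frac{1}{2 \left(306 + l\right)}$ ($R{\left(l \right)} = 8 - \frac{1}{2 \left(l + 306\right)} = 8 - \frac{1}{2 \left(306 + l\right)}$)
$b - R{\left(574 \right)} = -395740 - \frac{4895 + 16 \cdot 574}{2 \left(306 + 574\right)} = -395740 - \frac{4895 + 9184}{2 \cdot 880} = -395740 - \frac{1}{2} \cdot \frac{1}{880} \cdot 14079 = -395740 - \frac{14079}{1760} = - \frac{696516479}{1760}$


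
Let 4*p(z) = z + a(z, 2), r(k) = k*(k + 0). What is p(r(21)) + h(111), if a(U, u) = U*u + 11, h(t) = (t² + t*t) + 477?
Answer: 50905/2 ≈ 25453.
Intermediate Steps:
r(k) = k² (r(k) = k*k = k²)
h(t) = 477 + 2*t² (h(t) = (t² + t²) + 477 = 2*t² + 477 = 477 + 2*t²)
a(U, u) = 11 + U*u
p(z) = 11/4 + 3*z/4 (p(z) = (z + (11 + z*2))/4 = (z + (11 + 2*z))/4 = (11 + 3*z)/4 = 11/4 + 3*z/4)
p(r(21)) + h(111) = (11/4 + (¾)*21²) + (477 + 2*111²) = (11/4 + (¾)*441) + (477 + 2*12321) = (11/4 + 1323/4) + (477 + 24642) = 667/2 + 25119 = 50905/2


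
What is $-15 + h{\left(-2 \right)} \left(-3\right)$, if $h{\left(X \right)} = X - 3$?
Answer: $0$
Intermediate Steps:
$h{\left(X \right)} = -3 + X$ ($h{\left(X \right)} = X - 3 = -3 + X$)
$-15 + h{\left(-2 \right)} \left(-3\right) = -15 + \left(-3 - 2\right) \left(-3\right) = -15 - -15 = -15 + 15 = 0$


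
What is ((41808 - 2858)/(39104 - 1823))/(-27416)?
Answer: -19475/511047948 ≈ -3.8108e-5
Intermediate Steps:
((41808 - 2858)/(39104 - 1823))/(-27416) = (38950/37281)*(-1/27416) = -19475/511047948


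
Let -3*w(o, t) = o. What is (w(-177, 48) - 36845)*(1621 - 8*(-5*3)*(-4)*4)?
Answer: 10999014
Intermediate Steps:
w(o, t) = -o/3
(w(-177, 48) - 36845)*(1621 - 8*(-5*3)*(-4)*4) = (-⅓*(-177) - 36845)*(1621 - 8*(-5*3)*(-4)*4) = (59 - 36845)*(1621 - (-120)*(-4)*4) = -36786*(1621 - 8*60*4) = -36786*(1621 - 480*4) = -36786*(1621 - 1920) = -36786*(-299) = 10999014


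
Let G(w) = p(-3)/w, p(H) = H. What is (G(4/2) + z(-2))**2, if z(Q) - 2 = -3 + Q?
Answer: 81/4 ≈ 20.250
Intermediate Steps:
G(w) = -3/w
z(Q) = -1 + Q (z(Q) = 2 + (-3 + Q) = -1 + Q)
(G(4/2) + z(-2))**2 = (-3/(4/2) + (-1 - 2))**2 = (-3/(4*(1/2)) - 3)**2 = (-3/2 - 3)**2 = (-9/2)**2 = 81/4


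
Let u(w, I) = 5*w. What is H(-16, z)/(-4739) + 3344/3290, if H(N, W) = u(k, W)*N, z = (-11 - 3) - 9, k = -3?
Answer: 1075544/1113665 ≈ 0.96577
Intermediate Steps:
z = -23 (z = -14 - 9 = -23)
H(N, W) = -15*N (H(N, W) = (5*(-3))*N = -15*N)
H(-16, z)/(-4739) + 3344/3290 = -15*(-16)/(-4739) + 3344/3290 = 240*(-1/4739) + 3344*(1/3290) = -240/4739 + 1672/1645 = 1075544/1113665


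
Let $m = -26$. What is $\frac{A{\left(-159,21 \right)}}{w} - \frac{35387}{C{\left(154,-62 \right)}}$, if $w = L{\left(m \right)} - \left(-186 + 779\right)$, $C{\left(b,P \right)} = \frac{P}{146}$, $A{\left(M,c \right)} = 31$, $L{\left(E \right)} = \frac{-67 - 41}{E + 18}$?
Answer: $\frac{2993985987}{35929} \approx 83331.0$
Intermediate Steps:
$L{\left(E \right)} = - \frac{108}{18 + E}$
$C{\left(b,P \right)} = \frac{P}{146}$ ($C{\left(b,P \right)} = P \frac{1}{146} = \frac{P}{146}$)
$w = - \frac{1159}{2}$ ($w = - \frac{108}{18 - 26} - \left(-186 + 779\right) = - \frac{108}{-8} - 593 = \left(-108\right) \left(- \frac{1}{8}\right) - 593 = \frac{27}{2} - 593 = - \frac{1159}{2} \approx -579.5$)
$\frac{A{\left(-159,21 \right)}}{w} - \frac{35387}{C{\left(154,-62 \right)}} = \frac{31}{- \frac{1159}{2}} - \frac{35387}{\frac{1}{146} \left(-62\right)} = 31 \left(- \frac{2}{1159}\right) - \frac{35387}{- \frac{31}{73}} = - \frac{62}{1159} - - \frac{2583251}{31} = - \frac{62}{1159} + \frac{2583251}{31} = \frac{2993985987}{35929}$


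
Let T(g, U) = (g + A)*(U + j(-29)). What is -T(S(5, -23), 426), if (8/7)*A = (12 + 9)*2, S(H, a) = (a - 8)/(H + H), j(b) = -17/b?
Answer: -8325683/580 ≈ -14355.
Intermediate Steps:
S(H, a) = (-8 + a)/(2*H) (S(H, a) = (-8 + a)/((2*H)) = (-8 + a)*(1/(2*H)) = (-8 + a)/(2*H))
A = 147/4 (A = 7*((12 + 9)*2)/8 = 7*(21*2)/8 = (7/8)*42 = 147/4 ≈ 36.750)
T(g, U) = (17/29 + U)*(147/4 + g) (T(g, U) = (g + 147/4)*(U - 17/(-29)) = (147/4 + g)*(U - 17*(-1/29)) = (147/4 + g)*(U + 17/29) = (147/4 + g)*(17/29 + U) = (17/29 + U)*(147/4 + g))
-T(S(5, -23), 426) = -(2499/116 + 17*((1/2)*(-8 - 23)/5)/29 + (147/4)*426 + 426*((1/2)*(-8 - 23)/5)) = -(2499/116 + 17*((1/2)*(1/5)*(-31))/29 + 31311/2 + 426*((1/2)*(1/5)*(-31))) = -(2499/116 + (17/29)*(-31/10) + 31311/2 + 426*(-31/10)) = -(2499/116 - 527/290 + 31311/2 - 6603/5) = -1*8325683/580 = -8325683/580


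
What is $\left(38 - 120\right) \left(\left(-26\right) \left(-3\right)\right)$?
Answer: $-6396$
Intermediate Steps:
$\left(38 - 120\right) \left(\left(-26\right) \left(-3\right)\right) = \left(-82\right) 78 = -6396$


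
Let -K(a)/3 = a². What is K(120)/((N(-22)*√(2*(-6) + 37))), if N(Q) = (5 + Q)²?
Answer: -8640/289 ≈ -29.896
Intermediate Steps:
K(a) = -3*a²
K(120)/((N(-22)*√(2*(-6) + 37))) = (-3*120²)/(((5 - 22)²*√(2*(-6) + 37))) = (-3*14400)/(((-17)²*√(-12 + 37))) = -43200/(289*√25) = -43200/(289*5) = -43200/1445 = -43200*1/1445 = -8640/289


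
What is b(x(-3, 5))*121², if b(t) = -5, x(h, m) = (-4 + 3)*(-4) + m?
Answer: -73205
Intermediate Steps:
x(h, m) = 4 + m (x(h, m) = -1*(-4) + m = 4 + m)
b(x(-3, 5))*121² = -5*121² = -5*14641 = -73205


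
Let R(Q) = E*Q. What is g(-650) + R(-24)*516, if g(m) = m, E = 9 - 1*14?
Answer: 61270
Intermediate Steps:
E = -5 (E = 9 - 14 = -5)
R(Q) = -5*Q
g(-650) + R(-24)*516 = -650 - 5*(-24)*516 = -650 + 120*516 = -650 + 61920 = 61270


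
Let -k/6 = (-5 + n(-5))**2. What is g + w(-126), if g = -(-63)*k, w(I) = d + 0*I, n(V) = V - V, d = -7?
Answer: -9457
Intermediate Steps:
n(V) = 0
k = -150 (k = -6*(-5 + 0)**2 = -6*(-5)**2 = -6*25 = -150)
w(I) = -7 (w(I) = -7 + 0*I = -7 + 0 = -7)
g = -9450 (g = -(-63)*(-150) = -1*9450 = -9450)
g + w(-126) = -9450 - 7 = -9457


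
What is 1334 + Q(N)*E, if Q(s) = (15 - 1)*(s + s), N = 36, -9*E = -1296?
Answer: 146486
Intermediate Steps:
E = 144 (E = -⅑*(-1296) = 144)
Q(s) = 28*s (Q(s) = 14*(2*s) = 28*s)
1334 + Q(N)*E = 1334 + (28*36)*144 = 1334 + 1008*144 = 1334 + 145152 = 146486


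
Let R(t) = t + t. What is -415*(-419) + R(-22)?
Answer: 173841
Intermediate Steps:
R(t) = 2*t
-415*(-419) + R(-22) = -415*(-419) + 2*(-22) = 173885 - 44 = 173841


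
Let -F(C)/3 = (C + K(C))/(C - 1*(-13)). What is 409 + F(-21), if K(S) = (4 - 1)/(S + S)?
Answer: 44923/112 ≈ 401.10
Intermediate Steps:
K(S) = 3/(2*S) (K(S) = 3/((2*S)) = 3*(1/(2*S)) = 3/(2*S))
F(C) = -3*(C + 3/(2*C))/(13 + C) (F(C) = -3*(C + 3/(2*C))/(C - 1*(-13)) = -3*(C + 3/(2*C))/(C + 13) = -3*(C + 3/(2*C))/(13 + C))
409 + F(-21) = 409 + (3/2)*(-3 - 2*(-21)**2)/(-21*(13 - 21)) = 409 + (3/2)*(-1/21)*(-3 - 2*441)/(-8) = 409 + (3/2)*(-1/21)*(-1/8)*(-3 - 882) = 409 + (3/2)*(-1/21)*(-1/8)*(-885) = 409 - 885/112 = 44923/112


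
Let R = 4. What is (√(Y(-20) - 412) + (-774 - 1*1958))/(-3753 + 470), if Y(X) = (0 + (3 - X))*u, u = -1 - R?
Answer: 2732/3283 - I*√527/3283 ≈ 0.83217 - 0.0069925*I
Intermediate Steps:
u = -5 (u = -1 - 1*4 = -1 - 4 = -5)
Y(X) = -15 + 5*X (Y(X) = (0 + (3 - X))*(-5) = (3 - X)*(-5) = -15 + 5*X)
(√(Y(-20) - 412) + (-774 - 1*1958))/(-3753 + 470) = (√((-15 + 5*(-20)) - 412) + (-774 - 1*1958))/(-3753 + 470) = (√((-15 - 100) - 412) + (-774 - 1958))/(-3283) = (√(-115 - 412) - 2732)*(-1/3283) = (√(-527) - 2732)*(-1/3283) = (I*√527 - 2732)*(-1/3283) = (-2732 + I*√527)*(-1/3283) = 2732/3283 - I*√527/3283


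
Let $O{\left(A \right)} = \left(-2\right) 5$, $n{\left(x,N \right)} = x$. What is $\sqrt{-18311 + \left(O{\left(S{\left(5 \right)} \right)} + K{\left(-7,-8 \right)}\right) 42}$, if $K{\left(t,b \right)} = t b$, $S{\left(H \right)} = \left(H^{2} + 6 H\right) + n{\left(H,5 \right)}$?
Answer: $i \sqrt{16379} \approx 127.98 i$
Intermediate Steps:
$S{\left(H \right)} = H^{2} + 7 H$ ($S{\left(H \right)} = \left(H^{2} + 6 H\right) + H = H^{2} + 7 H$)
$O{\left(A \right)} = -10$
$K{\left(t,b \right)} = b t$
$\sqrt{-18311 + \left(O{\left(S{\left(5 \right)} \right)} + K{\left(-7,-8 \right)}\right) 42} = \sqrt{-18311 + \left(-10 - -56\right) 42} = \sqrt{-18311 + \left(-10 + 56\right) 42} = \sqrt{-18311 + 46 \cdot 42} = \sqrt{-18311 + 1932} = \sqrt{-16379} = i \sqrt{16379}$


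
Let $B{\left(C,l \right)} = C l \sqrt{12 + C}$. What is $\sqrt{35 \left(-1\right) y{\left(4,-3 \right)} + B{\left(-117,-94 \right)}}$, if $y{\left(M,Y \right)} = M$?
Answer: $\sqrt{-140 + 10998 i \sqrt{105}} \approx 237.23 + 237.52 i$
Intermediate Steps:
$B{\left(C,l \right)} = C l \sqrt{12 + C}$
$\sqrt{35 \left(-1\right) y{\left(4,-3 \right)} + B{\left(-117,-94 \right)}} = \sqrt{35 \left(-1\right) 4 - - 10998 \sqrt{12 - 117}} = \sqrt{\left(-35\right) 4 - - 10998 \sqrt{-105}} = \sqrt{-140 - - 10998 i \sqrt{105}} = \sqrt{-140 + 10998 i \sqrt{105}}$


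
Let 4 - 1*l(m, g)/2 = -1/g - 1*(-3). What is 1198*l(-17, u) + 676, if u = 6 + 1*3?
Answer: 30044/9 ≈ 3338.2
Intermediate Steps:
u = 9 (u = 6 + 3 = 9)
l(m, g) = 2 + 2/g (l(m, g) = 8 - 2*(-1/g - 1*(-3)) = 8 - 2*(-1/g + 3) = 8 - 2*(3 - 1/g) = 8 + (-6 + 2/g) = 2 + 2/g)
1198*l(-17, u) + 676 = 1198*(2 + 2/9) + 676 = 1198*(20/9) + 676 = 23960/9 + 676 = 30044/9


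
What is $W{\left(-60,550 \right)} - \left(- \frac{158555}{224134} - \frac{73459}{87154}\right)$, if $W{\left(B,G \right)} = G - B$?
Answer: $\frac{2986532472484}{4883543659} \approx 611.55$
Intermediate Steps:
$W{\left(-60,550 \right)} - \left(- \frac{158555}{224134} - \frac{73459}{87154}\right) = \left(550 - -60\right) - \left(- \frac{158555}{224134} - \frac{73459}{87154}\right) = \left(550 + 60\right) - - \frac{7570840494}{4883543659} = 610 + \left(\frac{158555}{224134} + \frac{73459}{87154}\right) = 610 + \frac{7570840494}{4883543659} = \frac{2986532472484}{4883543659}$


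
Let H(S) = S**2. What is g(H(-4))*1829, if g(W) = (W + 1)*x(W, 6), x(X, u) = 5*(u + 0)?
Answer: 932790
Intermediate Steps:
x(X, u) = 5*u
g(W) = 30 + 30*W (g(W) = (W + 1)*(5*6) = (1 + W)*30 = 30 + 30*W)
g(H(-4))*1829 = (30 + 30*(-4)**2)*1829 = (30 + 30*16)*1829 = (30 + 480)*1829 = 510*1829 = 932790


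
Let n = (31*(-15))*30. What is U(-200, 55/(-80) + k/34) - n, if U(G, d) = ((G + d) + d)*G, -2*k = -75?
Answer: 914325/17 ≈ 53784.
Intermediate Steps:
k = 75/2 (k = -1/2*(-75) = 75/2 ≈ 37.500)
n = -13950 (n = -465*30 = -13950)
U(G, d) = G*(G + 2*d) (U(G, d) = (G + 2*d)*G = G*(G + 2*d))
U(-200, 55/(-80) + k/34) - n = -200*(-200 + 2*(55/(-80) + (75/2)/34)) - 1*(-13950) = -200*(-200 + 2*(55*(-1/80) + (75/2)*(1/34))) + 13950 = -200*(-200 + 2*(-11/16 + 75/68)) + 13950 = -200*(-200 + 2*(113/272)) + 13950 = -200*(-200 + 113/136) + 13950 = -200*(-27087/136) + 13950 = 677175/17 + 13950 = 914325/17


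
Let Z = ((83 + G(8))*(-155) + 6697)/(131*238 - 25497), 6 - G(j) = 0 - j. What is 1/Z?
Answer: -5681/8338 ≈ -0.68134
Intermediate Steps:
G(j) = 6 + j (G(j) = 6 - (0 - j) = 6 - (-1)*j = 6 + j)
Z = -8338/5681 (Z = ((83 + (6 + 8))*(-155) + 6697)/(131*238 - 25497) = ((83 + 14)*(-155) + 6697)/(31178 - 25497) = (97*(-155) + 6697)/5681 = (-15035 + 6697)*(1/5681) = -8338*1/5681 = -8338/5681 ≈ -1.4677)
1/Z = 1/(-8338/5681) = -5681/8338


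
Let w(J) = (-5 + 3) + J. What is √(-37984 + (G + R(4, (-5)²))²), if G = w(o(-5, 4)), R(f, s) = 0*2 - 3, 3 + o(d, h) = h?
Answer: 4*I*√2373 ≈ 194.85*I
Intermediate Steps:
o(d, h) = -3 + h
w(J) = -2 + J
R(f, s) = -3 (R(f, s) = 0 - 3 = -3)
G = -1 (G = -2 + (-3 + 4) = -2 + 1 = -1)
√(-37984 + (G + R(4, (-5)²))²) = √(-37984 + (-1 - 3)²) = √(-37984 + (-4)²) = √(-37984 + 16) = √(-37968) = 4*I*√2373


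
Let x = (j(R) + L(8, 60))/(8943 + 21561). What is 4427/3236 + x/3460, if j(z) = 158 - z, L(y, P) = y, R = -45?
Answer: 116810815619/85384966560 ≈ 1.3680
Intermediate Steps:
x = 211/30504 (x = ((158 - 1*(-45)) + 8)/(8943 + 21561) = ((158 + 45) + 8)/30504 = (203 + 8)*(1/30504) = 211*(1/30504) = 211/30504 ≈ 0.0069171)
4427/3236 + x/3460 = 4427/3236 + (211/30504)/3460 = 4427*(1/3236) + (211/30504)*(1/3460) = 4427/3236 + 211/105543840 = 116810815619/85384966560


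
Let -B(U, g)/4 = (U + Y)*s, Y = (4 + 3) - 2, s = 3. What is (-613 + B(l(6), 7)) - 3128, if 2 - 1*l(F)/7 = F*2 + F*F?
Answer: 63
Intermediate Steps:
Y = 5 (Y = 7 - 2 = 5)
l(F) = 14 - 14*F - 7*F² (l(F) = 14 - 7*(F*2 + F*F) = 14 - 7*(2*F + F²) = 14 - 7*(F² + 2*F) = 14 + (-14*F - 7*F²) = 14 - 14*F - 7*F²)
B(U, g) = -60 - 12*U (B(U, g) = -4*(U + 5)*3 = -4*(5 + U)*3 = -4*(15 + 3*U) = -60 - 12*U)
(-613 + B(l(6), 7)) - 3128 = (-613 + (-60 - 12*(14 - 14*6 - 7*6²))) - 3128 = (-613 + (-60 - 12*(14 - 84 - 7*36))) - 3128 = (-613 + (-60 - 12*(14 - 84 - 252))) - 3128 = (-613 + (-60 - 12*(-322))) - 3128 = (-613 + (-60 + 3864)) - 3128 = (-613 + 3804) - 3128 = 3191 - 3128 = 63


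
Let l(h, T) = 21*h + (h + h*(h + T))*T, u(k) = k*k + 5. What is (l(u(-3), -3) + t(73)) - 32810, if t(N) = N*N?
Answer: -27691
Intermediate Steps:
t(N) = N**2
u(k) = 5 + k**2 (u(k) = k**2 + 5 = 5 + k**2)
l(h, T) = 21*h + T*(h + h*(T + h)) (l(h, T) = 21*h + (h + h*(T + h))*T = 21*h + T*(h + h*(T + h)))
(l(u(-3), -3) + t(73)) - 32810 = ((5 + (-3)**2)*(21 - 3 + (-3)**2 - 3*(5 + (-3)**2)) + 73**2) - 32810 = ((5 + 9)*(21 - 3 + 9 - 3*(5 + 9)) + 5329) - 32810 = (14*(21 - 3 + 9 - 3*14) + 5329) - 32810 = (14*(21 - 3 + 9 - 42) + 5329) - 32810 = (14*(-15) + 5329) - 32810 = (-210 + 5329) - 32810 = 5119 - 32810 = -27691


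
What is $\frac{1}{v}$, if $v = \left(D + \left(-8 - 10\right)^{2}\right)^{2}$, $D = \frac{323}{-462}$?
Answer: $\frac{213444}{22309903225} \approx 9.5672 \cdot 10^{-6}$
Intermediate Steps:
$D = - \frac{323}{462}$ ($D = 323 \left(- \frac{1}{462}\right) = - \frac{323}{462} \approx -0.69913$)
$v = \frac{22309903225}{213444}$ ($v = \left(- \frac{323}{462} + \left(-8 - 10\right)^{2}\right)^{2} = \left(- \frac{323}{462} + \left(-18\right)^{2}\right)^{2} = \left(- \frac{323}{462} + 324\right)^{2} = \left(\frac{149365}{462}\right)^{2} = \frac{22309903225}{213444} \approx 1.0452 \cdot 10^{5}$)
$\frac{1}{v} = \frac{1}{\frac{22309903225}{213444}} = \frac{213444}{22309903225}$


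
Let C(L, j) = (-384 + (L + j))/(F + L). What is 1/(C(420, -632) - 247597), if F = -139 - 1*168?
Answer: -113/27979057 ≈ -4.0387e-6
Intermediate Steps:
F = -307 (F = -139 - 168 = -307)
C(L, j) = (-384 + L + j)/(-307 + L) (C(L, j) = (-384 + (L + j))/(-307 + L) = (-384 + L + j)/(-307 + L))
1/(C(420, -632) - 247597) = 1/((-384 + 420 - 632)/(-307 + 420) - 247597) = 1/(-596/113 - 247597) = 1/(-27979057/113) = -113/27979057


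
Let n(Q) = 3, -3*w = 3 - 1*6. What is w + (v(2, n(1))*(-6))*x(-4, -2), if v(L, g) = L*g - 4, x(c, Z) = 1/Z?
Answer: 7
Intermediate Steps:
w = 1 (w = -(3 - 1*6)/3 = -(3 - 6)/3 = -⅓*(-3) = 1)
x(c, Z) = 1/Z
v(L, g) = -4 + L*g
w + (v(2, n(1))*(-6))*x(-4, -2) = 1 + ((-4 + 2*3)*(-6))/(-2) = 1 + ((-4 + 6)*(-6))*(-½) = 1 + (2*(-6))*(-½) = 1 - 12*(-½) = 1 + 6 = 7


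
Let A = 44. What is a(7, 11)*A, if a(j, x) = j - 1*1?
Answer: 264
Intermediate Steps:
a(j, x) = -1 + j (a(j, x) = j - 1 = -1 + j)
a(7, 11)*A = (-1 + 7)*44 = 6*44 = 264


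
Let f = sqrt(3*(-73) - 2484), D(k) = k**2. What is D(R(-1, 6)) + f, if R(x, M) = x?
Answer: 1 + I*sqrt(2703) ≈ 1.0 + 51.99*I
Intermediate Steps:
f = I*sqrt(2703) (f = sqrt(-219 - 2484) = sqrt(-2703) = I*sqrt(2703) ≈ 51.99*I)
D(R(-1, 6)) + f = (-1)**2 + I*sqrt(2703) = 1 + I*sqrt(2703)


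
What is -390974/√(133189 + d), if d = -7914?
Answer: -390974*√5011/25055 ≈ -1104.6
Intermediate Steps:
-390974/√(133189 + d) = -390974/√(133189 - 7914) = -390974*√5011/25055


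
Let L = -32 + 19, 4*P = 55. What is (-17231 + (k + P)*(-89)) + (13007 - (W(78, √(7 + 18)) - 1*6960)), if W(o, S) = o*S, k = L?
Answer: 9117/4 ≈ 2279.3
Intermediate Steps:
P = 55/4 (P = (¼)*55 = 55/4 ≈ 13.750)
L = -13
k = -13
W(o, S) = S*o
(-17231 + (k + P)*(-89)) + (13007 - (W(78, √(7 + 18)) - 1*6960)) = (-17231 + (-13 + 55/4)*(-89)) + (13007 - (√(7 + 18)*78 - 1*6960)) = (-17231 + (¾)*(-89)) + (13007 - (√25*78 - 6960)) = (-17231 - 267/4) + (13007 - (5*78 - 6960)) = -69191/4 + (13007 - (390 - 6960)) = -69191/4 + (13007 - 1*(-6570)) = -69191/4 + (13007 + 6570) = -69191/4 + 19577 = 9117/4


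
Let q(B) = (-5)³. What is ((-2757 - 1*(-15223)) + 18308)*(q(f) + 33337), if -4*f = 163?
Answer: 1022066088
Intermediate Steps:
f = -163/4 (f = -¼*163 = -163/4 ≈ -40.750)
q(B) = -125
((-2757 - 1*(-15223)) + 18308)*(q(f) + 33337) = ((-2757 - 1*(-15223)) + 18308)*(-125 + 33337) = ((-2757 + 15223) + 18308)*33212 = (12466 + 18308)*33212 = 30774*33212 = 1022066088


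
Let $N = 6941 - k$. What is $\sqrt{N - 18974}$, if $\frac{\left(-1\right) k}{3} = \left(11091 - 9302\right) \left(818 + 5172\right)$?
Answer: $\sqrt{32136297} \approx 5668.9$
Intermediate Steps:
$k = -32148330$ ($k = - 3 \left(11091 - 9302\right) \left(818 + 5172\right) = - 3 \cdot 1789 \cdot 5990 = \left(-3\right) 10716110 = -32148330$)
$N = 32155271$ ($N = 6941 - -32148330 = 6941 + 32148330 = 32155271$)
$\sqrt{N - 18974} = \sqrt{32155271 - 18974} = \sqrt{32136297}$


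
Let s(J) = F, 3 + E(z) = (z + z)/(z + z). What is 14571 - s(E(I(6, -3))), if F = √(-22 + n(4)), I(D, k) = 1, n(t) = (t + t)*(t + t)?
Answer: 14571 - √42 ≈ 14565.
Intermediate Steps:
n(t) = 4*t² (n(t) = (2*t)*(2*t) = 4*t²)
E(z) = -2 (E(z) = -3 + (z + z)/(z + z) = -3 + (2*z)/((2*z)) = -3 + (2*z)*(1/(2*z)) = -3 + 1 = -2)
F = √42 (F = √(-22 + 4*4²) = √(-22 + 4*16) = √(-22 + 64) = √42 ≈ 6.4807)
s(J) = √42
14571 - s(E(I(6, -3))) = 14571 - √42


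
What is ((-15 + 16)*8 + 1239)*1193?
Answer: 1487671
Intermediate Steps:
((-15 + 16)*8 + 1239)*1193 = (1*8 + 1239)*1193 = (8 + 1239)*1193 = 1247*1193 = 1487671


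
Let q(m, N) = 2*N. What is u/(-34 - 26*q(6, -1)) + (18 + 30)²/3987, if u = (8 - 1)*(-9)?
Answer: -2589/886 ≈ -2.9221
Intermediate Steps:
u = -63 (u = 7*(-9) = -63)
u/(-34 - 26*q(6, -1)) + (18 + 30)²/3987 = -63/(-34 - 52*(-1)) + (18 + 30)²/3987 = -63/(-34 - 26*(-2)) + 48²*(1/3987) = -63/(-34 + 52) + 2304*(1/3987) = -63/18 + 256/443 = -63*1/18 + 256/443 = -7/2 + 256/443 = -2589/886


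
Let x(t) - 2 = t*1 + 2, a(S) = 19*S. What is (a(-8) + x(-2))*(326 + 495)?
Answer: -123150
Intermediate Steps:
x(t) = 4 + t (x(t) = 2 + (t*1 + 2) = 2 + (t + 2) = 2 + (2 + t) = 4 + t)
(a(-8) + x(-2))*(326 + 495) = (19*(-8) + (4 - 2))*(326 + 495) = (-152 + 2)*821 = -150*821 = -123150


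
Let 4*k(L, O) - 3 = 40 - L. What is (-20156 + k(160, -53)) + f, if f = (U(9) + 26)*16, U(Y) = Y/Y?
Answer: -79013/4 ≈ -19753.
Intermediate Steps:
k(L, O) = 43/4 - L/4 (k(L, O) = 3/4 + (40 - L)/4 = 3/4 + (10 - L/4) = 43/4 - L/4)
U(Y) = 1
f = 432 (f = (1 + 26)*16 = 27*16 = 432)
(-20156 + k(160, -53)) + f = (-20156 + (43/4 - 1/4*160)) + 432 = (-20156 + (43/4 - 40)) + 432 = (-20156 - 117/4) + 432 = -80741/4 + 432 = -79013/4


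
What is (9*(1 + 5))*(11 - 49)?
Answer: -2052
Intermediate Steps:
(9*(1 + 5))*(11 - 49) = (9*6)*(-38) = 54*(-38) = -2052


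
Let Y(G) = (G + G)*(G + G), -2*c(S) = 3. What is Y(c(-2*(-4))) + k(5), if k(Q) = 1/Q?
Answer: 46/5 ≈ 9.2000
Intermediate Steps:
c(S) = -3/2 (c(S) = -½*3 = -3/2)
Y(G) = 4*G² (Y(G) = (2*G)*(2*G) = 4*G²)
Y(c(-2*(-4))) + k(5) = 4*(-3/2)² + 1/5 = 4*(9/4) + ⅕ = 9 + ⅕ = 46/5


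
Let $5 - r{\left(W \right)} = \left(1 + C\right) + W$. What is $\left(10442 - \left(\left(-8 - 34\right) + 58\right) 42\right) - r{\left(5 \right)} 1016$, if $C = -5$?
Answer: $5706$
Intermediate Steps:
$r{\left(W \right)} = 9 - W$ ($r{\left(W \right)} = 5 - \left(\left(1 - 5\right) + W\right) = 5 - \left(-4 + W\right) = 9 - W$)
$\left(10442 - \left(\left(-8 - 34\right) + 58\right) 42\right) - r{\left(5 \right)} 1016 = \left(10442 - \left(\left(-8 - 34\right) + 58\right) 42\right) - \left(9 - 5\right) 1016 = \left(10442 - \left(-42 + 58\right) 42\right) - 4 \cdot 1016 = \left(10442 - 16 \cdot 42\right) - 4064 = \left(10442 - 672\right) - 4064 = 9770 - 4064 = 5706$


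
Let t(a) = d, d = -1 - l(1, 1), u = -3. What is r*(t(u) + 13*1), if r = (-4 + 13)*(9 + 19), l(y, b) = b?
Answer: 2772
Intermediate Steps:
r = 252 (r = 9*28 = 252)
d = -2 (d = -1 - 1*1 = -1 - 1 = -2)
t(a) = -2
r*(t(u) + 13*1) = 252*(-2 + 13*1) = 252*(-2 + 13) = 252*11 = 2772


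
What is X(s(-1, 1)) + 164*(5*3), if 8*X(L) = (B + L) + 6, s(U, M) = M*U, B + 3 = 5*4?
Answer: 9851/4 ≈ 2462.8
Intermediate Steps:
B = 17 (B = -3 + 5*4 = -3 + 20 = 17)
X(L) = 23/8 + L/8 (X(L) = ((17 + L) + 6)/8 = (23 + L)/8 = 23/8 + L/8)
X(s(-1, 1)) + 164*(5*3) = (23/8 + (1*(-1))/8) + 164*(5*3) = (23/8 + (⅛)*(-1)) + 164*15 = (23/8 - ⅛) + 2460 = 11/4 + 2460 = 9851/4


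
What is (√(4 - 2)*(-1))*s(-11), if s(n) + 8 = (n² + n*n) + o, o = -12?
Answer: -222*√2 ≈ -313.96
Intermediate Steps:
s(n) = -20 + 2*n² (s(n) = -8 + ((n² + n*n) - 12) = -8 + ((n² + n²) - 12) = -8 + (2*n² - 12) = -8 + (-12 + 2*n²) = -20 + 2*n²)
(√(4 - 2)*(-1))*s(-11) = (√(4 - 2)*(-1))*(-20 + 2*(-11)²) = (√2*(-1))*(-20 + 2*121) = (-√2)*(-20 + 242) = -√2*222 = -222*√2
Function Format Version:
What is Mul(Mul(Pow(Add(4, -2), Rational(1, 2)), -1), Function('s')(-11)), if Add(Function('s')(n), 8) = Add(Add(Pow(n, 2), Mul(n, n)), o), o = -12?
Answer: Mul(-222, Pow(2, Rational(1, 2))) ≈ -313.96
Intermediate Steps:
Function('s')(n) = Add(-20, Mul(2, Pow(n, 2))) (Function('s')(n) = Add(-8, Add(Add(Pow(n, 2), Mul(n, n)), -12)) = Add(-8, Add(Add(Pow(n, 2), Pow(n, 2)), -12)) = Add(-8, Add(Mul(2, Pow(n, 2)), -12)) = Add(-8, Add(-12, Mul(2, Pow(n, 2)))) = Add(-20, Mul(2, Pow(n, 2))))
Mul(Mul(Pow(Add(4, -2), Rational(1, 2)), -1), Function('s')(-11)) = Mul(Mul(Pow(Add(4, -2), Rational(1, 2)), -1), Add(-20, Mul(2, Pow(-11, 2)))) = Mul(Mul(Pow(2, Rational(1, 2)), -1), Add(-20, Mul(2, 121))) = Mul(Mul(-1, Pow(2, Rational(1, 2))), Add(-20, 242)) = Mul(Mul(-1, Pow(2, Rational(1, 2))), 222) = Mul(-222, Pow(2, Rational(1, 2)))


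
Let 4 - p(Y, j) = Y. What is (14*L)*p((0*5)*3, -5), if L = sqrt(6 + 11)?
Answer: 56*sqrt(17) ≈ 230.89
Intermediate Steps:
p(Y, j) = 4 - Y
L = sqrt(17) ≈ 4.1231
(14*L)*p((0*5)*3, -5) = (14*sqrt(17))*(4 - 0*5*3) = (14*sqrt(17))*(4 - 0*3) = (14*sqrt(17))*(4 - 1*0) = (14*sqrt(17))*(4 + 0) = (14*sqrt(17))*4 = 56*sqrt(17)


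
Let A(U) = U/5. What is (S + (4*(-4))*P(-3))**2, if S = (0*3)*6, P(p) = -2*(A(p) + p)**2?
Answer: 107495424/625 ≈ 1.7199e+5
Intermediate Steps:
A(U) = U/5 (A(U) = U*(1/5) = U/5)
P(p) = -72*p**2/25 (P(p) = -2*(p/5 + p)**2 = -2*36*p**2/25 = -72*p**2/25)
S = 0 (S = 0*6 = 0)
(S + (4*(-4))*P(-3))**2 = (0 + (4*(-4))*(-72/25*(-3)**2))**2 = (0 - (-1152)*9/25)**2 = (0 - 16*(-648/25))**2 = (0 + 10368/25)**2 = (10368/25)**2 = 107495424/625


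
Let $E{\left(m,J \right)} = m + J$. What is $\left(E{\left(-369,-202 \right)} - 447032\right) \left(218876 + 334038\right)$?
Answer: $-247485965142$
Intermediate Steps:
$E{\left(m,J \right)} = J + m$
$\left(E{\left(-369,-202 \right)} - 447032\right) \left(218876 + 334038\right) = \left(\left(-202 - 369\right) - 447032\right) \left(218876 + 334038\right) = \left(-571 - 447032\right) 552914 = \left(-447603\right) 552914 = -247485965142$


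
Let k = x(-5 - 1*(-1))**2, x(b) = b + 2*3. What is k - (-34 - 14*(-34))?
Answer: -438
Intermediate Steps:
x(b) = 6 + b (x(b) = b + 6 = 6 + b)
k = 4 (k = (6 + (-5 - 1*(-1)))**2 = (6 + (-5 + 1))**2 = (6 - 4)**2 = 2**2 = 4)
k - (-34 - 14*(-34)) = 4 - (-34 - 14*(-34)) = 4 - (-34 + 476) = 4 - 1*442 = 4 - 442 = -438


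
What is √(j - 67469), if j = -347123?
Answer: 8*I*√6478 ≈ 643.89*I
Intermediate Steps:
√(j - 67469) = √(-347123 - 67469) = √(-414592) = 8*I*√6478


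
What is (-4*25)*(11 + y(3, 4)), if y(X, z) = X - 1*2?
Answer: -1200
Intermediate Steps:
y(X, z) = -2 + X (y(X, z) = X - 2 = -2 + X)
(-4*25)*(11 + y(3, 4)) = (-4*25)*(11 + (-2 + 3)) = -100*(11 + 1) = -100*12 = -1200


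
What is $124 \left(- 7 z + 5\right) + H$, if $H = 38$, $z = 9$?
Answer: $-7154$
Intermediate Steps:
$124 \left(- 7 z + 5\right) + H = 124 \left(\left(-7\right) 9 + 5\right) + 38 = 124 \left(-63 + 5\right) + 38 = 124 \left(-58\right) + 38 = -7192 + 38 = -7154$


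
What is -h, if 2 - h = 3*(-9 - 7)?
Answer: -50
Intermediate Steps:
h = 50 (h = 2 - 3*(-9 - 7) = 2 - 3*(-16) = 2 - 1*(-48) = 2 + 48 = 50)
-h = -1*50 = -50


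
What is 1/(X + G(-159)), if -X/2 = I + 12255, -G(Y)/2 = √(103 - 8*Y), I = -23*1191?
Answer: 7569/229157669 + 5*√55/458315338 ≈ 3.3111e-5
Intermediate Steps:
I = -27393
G(Y) = -2*√(103 - 8*Y)
X = 30276 (X = -2*(-27393 + 12255) = -2*(-15138) = 30276)
1/(X + G(-159)) = 1/(30276 - 2*√(103 - 8*(-159))) = 1/(30276 - 2*√(103 + 1272)) = 1/(30276 - 10*√55)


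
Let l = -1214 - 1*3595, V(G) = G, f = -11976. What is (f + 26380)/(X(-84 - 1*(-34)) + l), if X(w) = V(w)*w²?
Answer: -14404/129809 ≈ -0.11096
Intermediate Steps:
l = -4809 (l = -1214 - 3595 = -4809)
X(w) = w³ (X(w) = w*w² = w³)
(f + 26380)/(X(-84 - 1*(-34)) + l) = (-11976 + 26380)/((-84 - 1*(-34))³ - 4809) = 14404/((-84 + 34)³ - 4809) = 14404/((-50)³ - 4809) = 14404/(-125000 - 4809) = 14404/(-129809) = 14404*(-1/129809) = -14404/129809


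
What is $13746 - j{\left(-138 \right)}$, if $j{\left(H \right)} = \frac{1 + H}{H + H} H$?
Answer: $\frac{27629}{2} \approx 13815.0$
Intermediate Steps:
$j{\left(H \right)} = \frac{1}{2} + \frac{H}{2}$ ($j{\left(H \right)} = \frac{1 + H}{2 H} H = \frac{1}{2} + \frac{H}{2}$)
$13746 - j{\left(-138 \right)} = 13746 - \left(\frac{1}{2} + \frac{1}{2} \left(-138\right)\right) = 13746 - \left(\frac{1}{2} - 69\right) = 13746 - - \frac{137}{2} = 13746 + \frac{137}{2} = \frac{27629}{2}$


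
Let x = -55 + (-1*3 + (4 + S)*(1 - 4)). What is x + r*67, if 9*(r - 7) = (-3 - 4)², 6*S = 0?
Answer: 6874/9 ≈ 763.78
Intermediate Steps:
S = 0 (S = (⅙)*0 = 0)
r = 112/9 (r = 7 + (-3 - 4)²/9 = 7 + (⅑)*(-7)² = 7 + (⅑)*49 = 7 + 49/9 = 112/9 ≈ 12.444)
x = -70 (x = -55 + (-1*3 + (4 + 0)*(1 - 4)) = -55 + (-3 + 4*(-3)) = -55 + (-3 - 12) = -55 - 15 = -70)
x + r*67 = -70 + (112/9)*67 = -70 + 7504/9 = 6874/9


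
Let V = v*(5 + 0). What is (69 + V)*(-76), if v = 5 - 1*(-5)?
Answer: -9044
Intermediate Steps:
v = 10 (v = 5 + 5 = 10)
V = 50 (V = 10*(5 + 0) = 10*5 = 50)
(69 + V)*(-76) = (69 + 50)*(-76) = 119*(-76) = -9044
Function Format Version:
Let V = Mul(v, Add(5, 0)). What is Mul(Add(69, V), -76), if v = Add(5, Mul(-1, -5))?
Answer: -9044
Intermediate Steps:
v = 10 (v = Add(5, 5) = 10)
V = 50 (V = Mul(10, Add(5, 0)) = Mul(10, 5) = 50)
Mul(Add(69, V), -76) = Mul(Add(69, 50), -76) = Mul(119, -76) = -9044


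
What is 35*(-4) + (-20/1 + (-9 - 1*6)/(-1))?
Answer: -145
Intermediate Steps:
35*(-4) + (-20/1 + (-9 - 1*6)/(-1)) = -140 + (-20*1 + (-9 - 6)*(-1)) = -140 + (-20 - 15*(-1)) = -140 + (-20 + 15) = -140 - 5 = -145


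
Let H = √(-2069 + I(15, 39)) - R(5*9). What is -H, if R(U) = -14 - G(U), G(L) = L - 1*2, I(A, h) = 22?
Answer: -57 - I*√2047 ≈ -57.0 - 45.244*I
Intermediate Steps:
G(L) = -2 + L (G(L) = L - 2 = -2 + L)
R(U) = -12 - U (R(U) = -14 - (-2 + U) = -14 + (2 - U) = -12 - U)
H = 57 + I*√2047 (H = √(-2069 + 22) - (-12 - 5*9) = √(-2047) - (-12 - 1*45) = I*√2047 - (-12 - 45) = I*√2047 - 1*(-57) = I*√2047 + 57 = 57 + I*√2047 ≈ 57.0 + 45.244*I)
-H = -(57 + I*√2047) = -57 - I*√2047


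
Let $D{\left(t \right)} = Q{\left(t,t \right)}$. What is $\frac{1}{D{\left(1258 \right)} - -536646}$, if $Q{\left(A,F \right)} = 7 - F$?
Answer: $\frac{1}{535395} \approx 1.8678 \cdot 10^{-6}$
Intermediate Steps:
$D{\left(t \right)} = 7 - t$
$\frac{1}{D{\left(1258 \right)} - -536646} = \frac{1}{\left(7 - 1258\right) - -536646} = \frac{1}{\left(7 - 1258\right) + 536646} = \frac{1}{-1251 + 536646} = \frac{1}{535395}$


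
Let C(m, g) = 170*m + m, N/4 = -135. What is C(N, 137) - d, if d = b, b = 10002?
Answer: -102342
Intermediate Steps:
N = -540 (N = 4*(-135) = -540)
C(m, g) = 171*m
d = 10002
C(N, 137) - d = 171*(-540) - 1*10002 = -92340 - 10002 = -102342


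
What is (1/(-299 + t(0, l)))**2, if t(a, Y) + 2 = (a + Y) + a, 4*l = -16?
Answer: 1/93025 ≈ 1.0750e-5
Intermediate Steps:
l = -4 (l = (1/4)*(-16) = -4)
t(a, Y) = -2 + Y + 2*a (t(a, Y) = -2 + ((a + Y) + a) = -2 + ((Y + a) + a) = -2 + (Y + 2*a) = -2 + Y + 2*a)
(1/(-299 + t(0, l)))**2 = (1/(-299 + (-2 - 4 + 2*0)))**2 = (1/(-299 + (-2 - 4 + 0)))**2 = (1/(-299 - 6))**2 = (1/(-305))**2 = (-1/305)**2 = 1/93025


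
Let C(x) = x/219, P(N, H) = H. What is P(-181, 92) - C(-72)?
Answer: 6740/73 ≈ 92.329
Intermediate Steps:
C(x) = x/219 (C(x) = x*(1/219) = x/219)
P(-181, 92) - C(-72) = 92 - (-72)/219 = 92 - 1*(-24/73) = 92 + 24/73 = 6740/73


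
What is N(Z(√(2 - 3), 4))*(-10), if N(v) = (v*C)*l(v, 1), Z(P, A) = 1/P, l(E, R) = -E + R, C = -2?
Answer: 20 - 20*I ≈ 20.0 - 20.0*I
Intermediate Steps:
l(E, R) = R - E
N(v) = -2*v*(1 - v) (N(v) = (v*(-2))*(1 - v) = (-2*v)*(1 - v) = -2*v*(1 - v))
N(Z(√(2 - 3), 4))*(-10) = (2*(-1 + 1/(√(2 - 3)))/(√(2 - 3)))*(-10) = (2*(-1 + 1/(√(-1)))/(√(-1)))*(-10) = (2*(-1 + 1/I)/I)*(-10) = (2*(-I)*(-1 - I))*(-10) = -2*I*(-1 - I)*(-10) = 20*I*(-1 - I)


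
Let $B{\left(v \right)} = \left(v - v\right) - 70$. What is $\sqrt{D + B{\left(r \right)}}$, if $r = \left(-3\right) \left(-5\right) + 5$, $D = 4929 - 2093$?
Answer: $\sqrt{2766} \approx 52.593$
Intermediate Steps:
$D = 2836$ ($D = 4929 - 2093 = 2836$)
$r = 20$ ($r = 15 + 5 = 20$)
$B{\left(v \right)} = -70$ ($B{\left(v \right)} = 0 - 70 = -70$)
$\sqrt{D + B{\left(r \right)}} = \sqrt{2836 - 70} = \sqrt{2766}$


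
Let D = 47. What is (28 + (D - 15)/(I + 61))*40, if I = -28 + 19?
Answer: 14880/13 ≈ 1144.6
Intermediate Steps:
I = -9
(28 + (D - 15)/(I + 61))*40 = (28 + (47 - 15)/(-9 + 61))*40 = (28 + 32/52)*40 = (28 + 32*(1/52))*40 = (28 + 8/13)*40 = (372/13)*40 = 14880/13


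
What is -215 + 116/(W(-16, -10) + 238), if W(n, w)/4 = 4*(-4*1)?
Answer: -643/3 ≈ -214.33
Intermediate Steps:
W(n, w) = -64 (W(n, w) = 4*(4*(-4*1)) = 4*(4*(-4)) = 4*(-16) = -64)
-215 + 116/(W(-16, -10) + 238) = -215 + 116/(-64 + 238) = -215 + 116/174 = -215 + 116*(1/174) = -215 + ⅔ = -643/3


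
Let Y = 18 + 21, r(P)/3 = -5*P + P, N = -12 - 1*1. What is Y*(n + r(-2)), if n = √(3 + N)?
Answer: 936 + 39*I*√10 ≈ 936.0 + 123.33*I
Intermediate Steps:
N = -13 (N = -12 - 1 = -13)
r(P) = -12*P (r(P) = 3*(-5*P + P) = 3*(-4*P) = -12*P)
Y = 39
n = I*√10 (n = √(3 - 13) = √(-10) = I*√10 ≈ 3.1623*I)
Y*(n + r(-2)) = 39*(I*√10 - 12*(-2)) = 39*(I*√10 + 24) = 39*(24 + I*√10) = 936 + 39*I*√10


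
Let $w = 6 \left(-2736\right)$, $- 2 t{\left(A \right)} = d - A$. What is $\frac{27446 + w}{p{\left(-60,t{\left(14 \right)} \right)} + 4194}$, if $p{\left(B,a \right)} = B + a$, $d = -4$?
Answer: $\frac{11030}{4143} \approx 2.6623$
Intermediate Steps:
$t{\left(A \right)} = 2 + \frac{A}{2}$ ($t{\left(A \right)} = - \frac{-4 - A}{2} = 2 + \frac{A}{2}$)
$w = -16416$
$\frac{27446 + w}{p{\left(-60,t{\left(14 \right)} \right)} + 4194} = \frac{27446 - 16416}{\left(-60 + \left(2 + \frac{1}{2} \cdot 14\right)\right) + 4194} = \frac{11030}{\left(-60 + \left(2 + 7\right)\right) + 4194} = \frac{11030}{\left(-60 + 9\right) + 4194} = \frac{11030}{-51 + 4194} = \frac{11030}{4143}$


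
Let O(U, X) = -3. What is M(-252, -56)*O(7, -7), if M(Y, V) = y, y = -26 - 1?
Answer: 81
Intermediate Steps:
y = -27
M(Y, V) = -27
M(-252, -56)*O(7, -7) = -27*(-3) = 81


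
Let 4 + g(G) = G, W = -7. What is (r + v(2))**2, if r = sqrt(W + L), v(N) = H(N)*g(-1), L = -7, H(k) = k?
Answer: (10 - I*sqrt(14))**2 ≈ 86.0 - 74.833*I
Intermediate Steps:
g(G) = -4 + G
v(N) = -5*N (v(N) = N*(-4 - 1) = N*(-5) = -5*N)
r = I*sqrt(14) (r = sqrt(-7 - 7) = sqrt(-14) = I*sqrt(14) ≈ 3.7417*I)
(r + v(2))**2 = (I*sqrt(14) - 5*2)**2 = (I*sqrt(14) - 10)**2 = (-10 + I*sqrt(14))**2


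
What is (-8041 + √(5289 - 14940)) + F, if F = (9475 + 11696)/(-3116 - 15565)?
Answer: -50078364/6227 + I*√9651 ≈ -8042.1 + 98.24*I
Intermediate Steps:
F = -7057/6227 (F = 21171/(-18681) = 21171*(-1/18681) = -7057/6227 ≈ -1.1333)
(-8041 + √(5289 - 14940)) + F = (-8041 + √(5289 - 14940)) - 7057/6227 = (-8041 + √(-9651)) - 7057/6227 = (-8041 + I*√9651) - 7057/6227 = -50078364/6227 + I*√9651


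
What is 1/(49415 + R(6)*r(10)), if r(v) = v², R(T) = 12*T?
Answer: 1/56615 ≈ 1.7663e-5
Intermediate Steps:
1/(49415 + R(6)*r(10)) = 1/(49415 + (12*6)*10²) = 1/(49415 + 72*100) = 1/(49415 + 7200) = 1/56615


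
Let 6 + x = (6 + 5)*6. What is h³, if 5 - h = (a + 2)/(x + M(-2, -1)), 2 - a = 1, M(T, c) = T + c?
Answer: 830584/6859 ≈ 121.09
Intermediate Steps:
x = 60 (x = -6 + (6 + 5)*6 = -6 + 11*6 = -6 + 66 = 60)
a = 1 (a = 2 - 1*1 = 2 - 1 = 1)
h = 94/19 (h = 5 - (1 + 2)/(60 + (-2 - 1)) = 5 - 3/(60 - 3) = 5 - 3/57 = 5 - 1*1/19 = 5 - 1/19 = 94/19 ≈ 4.9474)
h³ = (94/19)³ = 830584/6859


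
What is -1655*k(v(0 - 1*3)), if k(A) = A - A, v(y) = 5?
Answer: 0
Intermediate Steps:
k(A) = 0
-1655*k(v(0 - 1*3)) = -1655*0 = 0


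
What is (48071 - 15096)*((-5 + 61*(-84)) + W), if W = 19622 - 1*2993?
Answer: 379212500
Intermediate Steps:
W = 16629 (W = 19622 - 2993 = 16629)
(48071 - 15096)*((-5 + 61*(-84)) + W) = (48071 - 15096)*((-5 + 61*(-84)) + 16629) = 32975*((-5 - 5124) + 16629) = 32975*(-5129 + 16629) = 32975*11500 = 379212500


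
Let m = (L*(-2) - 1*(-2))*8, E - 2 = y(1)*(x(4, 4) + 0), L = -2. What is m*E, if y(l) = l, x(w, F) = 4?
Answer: 288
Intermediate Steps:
E = 6 (E = 2 + 1*(4 + 0) = 2 + 1*4 = 2 + 4 = 6)
m = 48 (m = (-2*(-2) - 1*(-2))*8 = (4 + 2)*8 = 6*8 = 48)
m*E = 48*6 = 288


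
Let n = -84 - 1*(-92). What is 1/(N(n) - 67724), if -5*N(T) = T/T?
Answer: -5/338621 ≈ -1.4766e-5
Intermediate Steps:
n = 8 (n = -84 + 92 = 8)
N(T) = -⅕ (N(T) = -T/(5*T) = -⅕*1 = -⅕)
1/(N(n) - 67724) = 1/(-⅕ - 67724) = 1/(-338621/5) = -5/338621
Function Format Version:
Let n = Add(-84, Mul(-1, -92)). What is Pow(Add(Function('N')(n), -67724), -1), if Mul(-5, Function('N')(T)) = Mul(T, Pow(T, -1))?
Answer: Rational(-5, 338621) ≈ -1.4766e-5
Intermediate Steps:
n = 8 (n = Add(-84, 92) = 8)
Function('N')(T) = Rational(-1, 5) (Function('N')(T) = Mul(Rational(-1, 5), Mul(T, Pow(T, -1))) = Mul(Rational(-1, 5), 1) = Rational(-1, 5))
Pow(Add(Function('N')(n), -67724), -1) = Pow(Add(Rational(-1, 5), -67724), -1) = Pow(Rational(-338621, 5), -1) = Rational(-5, 338621)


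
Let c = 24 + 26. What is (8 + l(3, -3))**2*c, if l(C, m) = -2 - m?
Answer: 4050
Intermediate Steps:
c = 50
(8 + l(3, -3))**2*c = (8 + (-2 - 1*(-3)))**2*50 = (8 + (-2 + 3))**2*50 = (8 + 1)**2*50 = 9**2*50 = 81*50 = 4050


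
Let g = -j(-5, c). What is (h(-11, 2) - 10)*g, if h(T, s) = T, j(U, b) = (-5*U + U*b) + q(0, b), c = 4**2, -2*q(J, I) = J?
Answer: -1155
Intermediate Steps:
q(J, I) = -J/2
c = 16
j(U, b) = -5*U + U*b (j(U, b) = (-5*U + U*b) - 1/2*0 = (-5*U + U*b) + 0 = -5*U + U*b)
g = 55 (g = -(-5)*(-5 + 16) = -(-5)*11 = -1*(-55) = 55)
(h(-11, 2) - 10)*g = (-11 - 10)*55 = -21*55 = -1155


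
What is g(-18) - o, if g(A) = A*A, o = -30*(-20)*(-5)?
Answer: 3324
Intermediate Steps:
o = -3000 (o = 600*(-5) = -3000)
g(A) = A**2
g(-18) - o = (-18)**2 - 1*(-3000) = 324 + 3000 = 3324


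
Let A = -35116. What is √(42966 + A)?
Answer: 5*√314 ≈ 88.600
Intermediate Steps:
√(42966 + A) = √(42966 - 35116) = √7850 = 5*√314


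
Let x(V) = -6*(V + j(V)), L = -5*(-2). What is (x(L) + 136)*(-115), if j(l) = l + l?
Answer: 5060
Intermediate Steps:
L = 10
j(l) = 2*l
x(V) = -18*V (x(V) = -6*(V + 2*V) = -18*V)
(x(L) + 136)*(-115) = (-18*10 + 136)*(-115) = (-180 + 136)*(-115) = -44*(-115) = 5060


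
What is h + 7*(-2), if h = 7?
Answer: -7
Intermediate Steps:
h + 7*(-2) = 7 + 7*(-2) = 7 - 14 = -7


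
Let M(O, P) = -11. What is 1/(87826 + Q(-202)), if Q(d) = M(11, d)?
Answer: 1/87815 ≈ 1.1388e-5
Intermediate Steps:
Q(d) = -11
1/(87826 + Q(-202)) = 1/(87826 - 11) = 1/87815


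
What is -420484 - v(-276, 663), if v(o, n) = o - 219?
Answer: -419989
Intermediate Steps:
v(o, n) = -219 + o
-420484 - v(-276, 663) = -420484 - (-219 - 276) = -420484 - 1*(-495) = -420484 + 495 = -419989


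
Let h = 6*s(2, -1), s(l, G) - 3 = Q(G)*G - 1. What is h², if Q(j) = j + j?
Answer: 576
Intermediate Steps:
Q(j) = 2*j
s(l, G) = 2 + 2*G² (s(l, G) = 3 + ((2*G)*G - 1) = 3 + (2*G² - 1) = 3 + (-1 + 2*G²) = 2 + 2*G²)
h = 24 (h = 6*(2 + 2*(-1)²) = 6*(2 + 2*1) = 6*(2 + 2) = 6*4 = 24)
h² = 24² = 576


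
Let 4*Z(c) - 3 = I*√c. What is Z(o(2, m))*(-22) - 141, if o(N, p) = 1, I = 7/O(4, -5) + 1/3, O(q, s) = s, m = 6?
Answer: -4549/30 ≈ -151.63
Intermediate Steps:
I = -16/15 (I = 7/(-5) + 1/3 = 7*(-⅕) + 1*(⅓) = -7/5 + ⅓ = -16/15 ≈ -1.0667)
Z(c) = ¾ - 4*√c/15 (Z(c) = ¾ + (-16*√c/15)/4 = ¾ - 4*√c/15)
Z(o(2, m))*(-22) - 141 = (¾ - 4*√1/15)*(-22) - 141 = (¾ - 4/15*1)*(-22) - 141 = (¾ - 4/15)*(-22) - 141 = (29/60)*(-22) - 141 = -319/30 - 141 = -4549/30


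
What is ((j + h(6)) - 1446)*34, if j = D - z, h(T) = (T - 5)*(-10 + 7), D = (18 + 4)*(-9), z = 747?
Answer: -81396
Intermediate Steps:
D = -198 (D = 22*(-9) = -198)
h(T) = 15 - 3*T (h(T) = (-5 + T)*(-3) = 15 - 3*T)
j = -945 (j = -198 - 1*747 = -198 - 747 = -945)
((j + h(6)) - 1446)*34 = ((-945 + (15 - 3*6)) - 1446)*34 = ((-945 + (15 - 18)) - 1446)*34 = ((-945 - 3) - 1446)*34 = (-948 - 1446)*34 = -2394*34 = -81396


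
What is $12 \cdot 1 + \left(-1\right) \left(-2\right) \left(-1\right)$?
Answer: $10$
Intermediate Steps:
$12 \cdot 1 + \left(-1\right) \left(-2\right) \left(-1\right) = 12 + 2 \left(-1\right) = 12 - 2 = 10$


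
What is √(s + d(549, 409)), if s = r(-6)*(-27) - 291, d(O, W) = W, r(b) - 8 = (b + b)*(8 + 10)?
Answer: √5734 ≈ 75.723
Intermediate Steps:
r(b) = 8 + 36*b (r(b) = 8 + (b + b)*(8 + 10) = 8 + (2*b)*18 = 8 + 36*b)
s = 5325 (s = (8 + 36*(-6))*(-27) - 291 = (8 - 216)*(-27) - 291 = -208*(-27) - 291 = 5616 - 291 = 5325)
√(s + d(549, 409)) = √(5325 + 409) = √5734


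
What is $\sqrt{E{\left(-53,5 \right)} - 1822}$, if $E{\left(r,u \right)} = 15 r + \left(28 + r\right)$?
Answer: $i \sqrt{2642} \approx 51.4 i$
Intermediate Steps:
$E{\left(r,u \right)} = 28 + 16 r$
$\sqrt{E{\left(-53,5 \right)} - 1822} = \sqrt{\left(28 + 16 \left(-53\right)\right) - 1822} = \sqrt{\left(28 - 848\right) - 1822} = \sqrt{-820 - 1822} = \sqrt{-2642} = i \sqrt{2642}$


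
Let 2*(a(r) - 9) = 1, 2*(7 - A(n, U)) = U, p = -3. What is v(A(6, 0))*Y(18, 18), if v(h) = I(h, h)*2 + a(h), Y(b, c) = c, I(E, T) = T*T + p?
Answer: 1827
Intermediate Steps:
A(n, U) = 7 - U/2
a(r) = 19/2 (a(r) = 9 + (1/2)*1 = 9 + 1/2 = 19/2)
I(E, T) = -3 + T**2 (I(E, T) = T*T - 3 = T**2 - 3 = -3 + T**2)
v(h) = 7/2 + 2*h**2 (v(h) = (-3 + h**2)*2 + 19/2 = (-6 + 2*h**2) + 19/2 = 7/2 + 2*h**2)
v(A(6, 0))*Y(18, 18) = (7/2 + 2*(7 - 1/2*0)**2)*18 = (7/2 + 2*(7 + 0)**2)*18 = (7/2 + 2*7**2)*18 = (7/2 + 2*49)*18 = (7/2 + 98)*18 = (203/2)*18 = 1827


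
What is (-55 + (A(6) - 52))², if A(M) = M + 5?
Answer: 9216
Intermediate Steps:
A(M) = 5 + M
(-55 + (A(6) - 52))² = (-55 + ((5 + 6) - 52))² = (-55 + (11 - 52))² = (-55 - 41)² = (-96)² = 9216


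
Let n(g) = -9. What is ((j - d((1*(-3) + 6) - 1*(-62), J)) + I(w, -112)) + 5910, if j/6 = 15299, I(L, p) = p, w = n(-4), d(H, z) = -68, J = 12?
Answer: 97660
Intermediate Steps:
w = -9
j = 91794 (j = 6*15299 = 91794)
((j - d((1*(-3) + 6) - 1*(-62), J)) + I(w, -112)) + 5910 = ((91794 - 1*(-68)) - 112) + 5910 = ((91794 + 68) - 112) + 5910 = (91862 - 112) + 5910 = 91750 + 5910 = 97660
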